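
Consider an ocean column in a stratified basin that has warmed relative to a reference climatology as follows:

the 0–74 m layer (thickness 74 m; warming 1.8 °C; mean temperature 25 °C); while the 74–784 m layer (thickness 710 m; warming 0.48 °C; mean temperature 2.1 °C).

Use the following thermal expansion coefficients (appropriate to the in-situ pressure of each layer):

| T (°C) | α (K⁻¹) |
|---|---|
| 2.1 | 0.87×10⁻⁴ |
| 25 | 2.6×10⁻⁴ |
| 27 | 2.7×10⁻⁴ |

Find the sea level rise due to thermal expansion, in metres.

Layer 1 at 25 °C → α = 2.6×10⁻⁴ K⁻¹
Layer 2 at 2.1 °C → α = 0.87×10⁻⁴ K⁻¹
Layer 1: 2.6×10⁻⁴ × 74 × 1.8 = 0.034632 m
710 × 0.87×10⁻⁴ × 0.48 = 0.0296496 m
Δh = 0.034632 + 0.0296496 = 0.0642816 m ≈ 0.0643 m

Δh ≈ 0.0643 m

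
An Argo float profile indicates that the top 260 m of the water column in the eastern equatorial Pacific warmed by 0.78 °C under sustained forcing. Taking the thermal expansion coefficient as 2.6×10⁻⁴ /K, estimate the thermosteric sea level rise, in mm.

Δh = αΔT·H = 2.6×10⁻⁴ × 0.78 × 260 = 0.052728 m

about 52.7 mm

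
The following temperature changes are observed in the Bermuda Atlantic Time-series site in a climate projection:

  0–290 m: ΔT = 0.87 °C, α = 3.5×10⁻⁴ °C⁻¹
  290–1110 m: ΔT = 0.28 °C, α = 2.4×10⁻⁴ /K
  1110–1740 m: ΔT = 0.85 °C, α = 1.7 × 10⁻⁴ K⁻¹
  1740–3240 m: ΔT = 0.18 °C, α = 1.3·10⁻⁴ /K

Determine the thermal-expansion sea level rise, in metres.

290 × 3.5×10⁻⁴ × 0.87 = 0.088305 m
Layer 2: 2.4×10⁻⁴ × 0.28 × 820 = 0.055104 m
1110–1740 m: 0.85 × 1.7×10⁻⁴ × 630 = 0.091035 m
Layer 4: 0.18 × 1.3×10⁻⁴ × 1500 = 0.03510 m
Δh = 0.088305 + 0.055104 + 0.091035 + 0.03510 = 0.269544 m ≈ 0.270 m

about 0.270 m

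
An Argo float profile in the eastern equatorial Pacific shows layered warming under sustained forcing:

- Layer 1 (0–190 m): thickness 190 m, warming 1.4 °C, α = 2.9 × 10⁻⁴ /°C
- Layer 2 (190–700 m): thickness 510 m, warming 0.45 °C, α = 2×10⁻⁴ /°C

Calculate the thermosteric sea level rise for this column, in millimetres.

123 mm

190 × 2.9×10⁻⁴ × 1.4 = 0.07714 m
Layer 2: 0.45 × 2×10⁻⁴ × 510 = 0.04590 m
Δh = 0.07714 + 0.04590 = 0.12304 m ≈ 123 mm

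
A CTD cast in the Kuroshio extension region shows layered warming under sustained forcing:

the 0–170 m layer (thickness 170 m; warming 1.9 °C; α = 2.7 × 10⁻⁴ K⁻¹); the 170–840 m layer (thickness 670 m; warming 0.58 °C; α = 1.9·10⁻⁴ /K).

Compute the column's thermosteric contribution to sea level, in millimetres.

2.7×10⁻⁴ × 170 × 1.9 = 0.08721 m
170–840 m: 0.58 × 1.9×10⁻⁴ × 670 = 0.073834 m
Δh = 0.08721 + 0.073834 = 0.161044 m ≈ 161 mm

Δh ≈ 161 mm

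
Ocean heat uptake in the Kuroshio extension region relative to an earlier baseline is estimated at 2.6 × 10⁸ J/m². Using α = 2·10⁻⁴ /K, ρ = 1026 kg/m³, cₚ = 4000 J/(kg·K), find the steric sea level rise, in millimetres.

Δh = αQ/(ρcₚ) = 2×10⁻⁴ × 2.6×10⁸ / (1026 × 4000) ≈ 0.012671 m

12.7 mm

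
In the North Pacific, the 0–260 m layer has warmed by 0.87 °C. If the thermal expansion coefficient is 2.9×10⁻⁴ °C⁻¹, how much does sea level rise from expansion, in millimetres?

Δh = αΔT·H = 2.9×10⁻⁴ × 0.87 × 260 = 0.065598 m

about 66 mm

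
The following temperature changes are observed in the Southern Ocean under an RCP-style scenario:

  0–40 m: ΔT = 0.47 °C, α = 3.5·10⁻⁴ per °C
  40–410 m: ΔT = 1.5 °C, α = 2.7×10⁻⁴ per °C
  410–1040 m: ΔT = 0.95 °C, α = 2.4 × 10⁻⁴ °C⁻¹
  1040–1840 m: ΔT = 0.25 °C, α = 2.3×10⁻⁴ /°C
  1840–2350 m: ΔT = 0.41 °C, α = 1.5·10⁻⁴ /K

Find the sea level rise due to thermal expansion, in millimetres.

380 mm

Layer 1: 3.5×10⁻⁴ × 0.47 × 40 = 0.00658 m
370 × 1.5 × 2.7×10⁻⁴ = 0.14985 m
Layer 3: 2.4×10⁻⁴ × 630 × 0.95 = 0.14364 m
0.25 × 2.3×10⁻⁴ × 800 = 0.04600 m
1840–2350 m: 510 × 0.41 × 1.5×10⁻⁴ = 0.031365 m
Δh = 0.00658 + 0.14985 + 0.14364 + 0.04600 + 0.031365 = 0.377435 m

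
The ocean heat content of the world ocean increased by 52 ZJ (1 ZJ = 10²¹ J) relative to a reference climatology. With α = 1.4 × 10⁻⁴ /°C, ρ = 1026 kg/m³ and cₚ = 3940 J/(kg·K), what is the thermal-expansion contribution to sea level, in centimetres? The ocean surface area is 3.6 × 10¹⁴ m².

Per unit area: Q = 52×10²¹ / (3.6×10¹⁴) ≈ 1.444×10⁸ J/m²
Δh = αQ/(ρcₚ) = 1.4×10⁻⁴ × 1.444×10⁸ / (1026 × 3940) ≈ 0.0050009 m

Δh ≈ 0.50 cm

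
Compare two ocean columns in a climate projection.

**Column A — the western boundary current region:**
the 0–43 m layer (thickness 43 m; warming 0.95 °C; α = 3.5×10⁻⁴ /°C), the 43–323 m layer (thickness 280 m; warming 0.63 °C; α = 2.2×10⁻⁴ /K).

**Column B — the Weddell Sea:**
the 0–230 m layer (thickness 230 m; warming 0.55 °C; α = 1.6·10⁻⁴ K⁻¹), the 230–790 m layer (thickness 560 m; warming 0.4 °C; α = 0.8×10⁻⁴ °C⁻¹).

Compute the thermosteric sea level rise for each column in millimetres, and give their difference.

A: 53.1 mm; B: 38.2 mm; difference 14.9 mm

A 3.5×10⁻⁴ × 43 × 0.95 = 0.0142975 m
A 43–323 m: 2.2×10⁻⁴ × 0.63 × 280 = 0.038808 m
A total: 0.0531055 m
B 0.55 × 1.6×10⁻⁴ × 230 = 0.02024 m
B 230–790 m: 560 × 0.4 × 0.8×10⁻⁴ = 0.01792 m
B total: 0.03816 m
Difference: 0.0531055 − 0.03816 = 0.0149455 m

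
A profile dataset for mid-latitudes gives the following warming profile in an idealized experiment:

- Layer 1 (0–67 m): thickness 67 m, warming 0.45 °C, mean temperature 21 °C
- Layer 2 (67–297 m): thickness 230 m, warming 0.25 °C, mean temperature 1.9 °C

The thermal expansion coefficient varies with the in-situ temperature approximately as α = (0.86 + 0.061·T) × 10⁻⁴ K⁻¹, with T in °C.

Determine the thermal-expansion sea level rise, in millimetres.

12 mm

Layer 1: α = (0.86 + 0.061×21)×10⁻⁴ = 2.141×10⁻⁴ K⁻¹
Layer 2: α = (0.86 + 0.061×1.9)×10⁻⁴ = 0.9759×10⁻⁴ K⁻¹
0–67 m: 67 × 2.141×10⁻⁴ × 0.45 = 0.006455115 m
Layer 2: 230 × 0.25 × 0.9759×10⁻⁴ = 0.005611425 m
Δh = 0.006455115 + 0.005611425 = 0.01206654 m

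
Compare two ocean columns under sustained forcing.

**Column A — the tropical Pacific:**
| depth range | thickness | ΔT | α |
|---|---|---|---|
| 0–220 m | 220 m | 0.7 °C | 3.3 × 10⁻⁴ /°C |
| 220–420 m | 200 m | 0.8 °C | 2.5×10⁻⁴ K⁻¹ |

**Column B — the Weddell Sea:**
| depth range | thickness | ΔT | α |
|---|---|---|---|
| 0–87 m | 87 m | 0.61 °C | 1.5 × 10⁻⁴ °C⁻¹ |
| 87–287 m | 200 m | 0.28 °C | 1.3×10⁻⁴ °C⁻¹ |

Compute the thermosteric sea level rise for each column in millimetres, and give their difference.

A 0.7 × 3.3×10⁻⁴ × 220 = 0.05082 m
A Layer 2: 0.8 × 200 × 2.5×10⁻⁴ = 0.04000 m
A total: 0.09082 m
B 0–87 m: 1.5×10⁻⁴ × 0.61 × 87 = 0.0079605 m
B Layer 2: 200 × 0.28 × 1.3×10⁻⁴ = 0.00728 m
B total: 0.0152405 m
Difference: 0.09082 − 0.0152405 = 0.0755795 m

Δh_A ≈ 90.8 mm, Δh_B ≈ 15.2 mm; difference ≈ 75.6 mm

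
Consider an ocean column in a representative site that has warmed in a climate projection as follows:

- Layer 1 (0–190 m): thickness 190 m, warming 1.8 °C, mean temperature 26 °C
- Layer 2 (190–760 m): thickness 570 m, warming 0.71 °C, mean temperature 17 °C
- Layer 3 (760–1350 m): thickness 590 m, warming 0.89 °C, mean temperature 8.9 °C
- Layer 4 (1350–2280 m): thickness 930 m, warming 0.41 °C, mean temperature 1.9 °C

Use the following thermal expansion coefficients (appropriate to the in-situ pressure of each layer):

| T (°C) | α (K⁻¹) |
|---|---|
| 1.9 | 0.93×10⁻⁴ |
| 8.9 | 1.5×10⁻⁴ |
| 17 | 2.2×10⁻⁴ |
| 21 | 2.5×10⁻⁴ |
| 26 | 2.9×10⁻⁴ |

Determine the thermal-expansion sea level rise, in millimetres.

Layer 1 at 26 °C → α = 2.9×10⁻⁴ K⁻¹
Layer 2 at 17 °C → α = 2.2×10⁻⁴ K⁻¹
Layer 3 at 8.9 °C → α = 1.5×10⁻⁴ K⁻¹
Layer 4 at 1.9 °C → α = 0.93×10⁻⁴ K⁻¹
Layer 1: 2.9×10⁻⁴ × 190 × 1.8 = 0.09918 m
190–760 m: 570 × 0.71 × 2.2×10⁻⁴ = 0.089034 m
Layer 3: 0.89 × 1.5×10⁻⁴ × 590 = 0.078765 m
930 × 0.93×10⁻⁴ × 0.41 = 0.0354609 m
Δh = 0.09918 + 0.089034 + 0.078765 + 0.0354609 = 0.3024399 m

Δh = 302 mm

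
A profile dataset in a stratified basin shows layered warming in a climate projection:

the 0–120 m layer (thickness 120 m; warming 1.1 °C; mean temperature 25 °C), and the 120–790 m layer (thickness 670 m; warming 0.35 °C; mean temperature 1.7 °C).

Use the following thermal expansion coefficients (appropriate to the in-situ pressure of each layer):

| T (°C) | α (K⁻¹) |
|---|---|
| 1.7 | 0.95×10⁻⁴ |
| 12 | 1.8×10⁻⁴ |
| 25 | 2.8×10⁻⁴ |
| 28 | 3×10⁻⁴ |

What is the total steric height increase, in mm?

Layer 1 at 25 °C → α = 2.8×10⁻⁴ K⁻¹
Layer 2 at 1.7 °C → α = 0.95×10⁻⁴ K⁻¹
0–120 m: 120 × 1.1 × 2.8×10⁻⁴ = 0.03696 m
120–790 m: 670 × 0.35 × 0.95×10⁻⁴ = 0.0222775 m
Δh = 0.03696 + 0.0222775 = 0.0592375 m ≈ 59 mm

about 59 mm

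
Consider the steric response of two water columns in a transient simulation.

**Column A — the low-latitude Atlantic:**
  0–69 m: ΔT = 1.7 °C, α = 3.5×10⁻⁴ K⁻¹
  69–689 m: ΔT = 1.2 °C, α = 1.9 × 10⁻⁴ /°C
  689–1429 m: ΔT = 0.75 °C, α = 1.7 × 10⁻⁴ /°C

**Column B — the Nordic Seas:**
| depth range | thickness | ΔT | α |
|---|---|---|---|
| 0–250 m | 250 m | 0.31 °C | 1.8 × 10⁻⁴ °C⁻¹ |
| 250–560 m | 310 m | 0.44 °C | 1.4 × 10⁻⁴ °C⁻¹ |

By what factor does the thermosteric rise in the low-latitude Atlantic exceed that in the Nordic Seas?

≈ 8.4×

A Layer 1: 69 × 3.5×10⁻⁴ × 1.7 = 0.041055 m
A 620 × 1.2 × 1.9×10⁻⁴ = 0.14136 m
A Layer 3: 1.7×10⁻⁴ × 0.75 × 740 = 0.09435 m
A total: 0.276765 m
B Layer 1: 0.31 × 250 × 1.8×10⁻⁴ = 0.01395 m
B 1.4×10⁻⁴ × 0.44 × 310 = 0.019096 m
B total: 0.033046 m
Ratio: 0.276765 / 0.033046 ≈ 8.375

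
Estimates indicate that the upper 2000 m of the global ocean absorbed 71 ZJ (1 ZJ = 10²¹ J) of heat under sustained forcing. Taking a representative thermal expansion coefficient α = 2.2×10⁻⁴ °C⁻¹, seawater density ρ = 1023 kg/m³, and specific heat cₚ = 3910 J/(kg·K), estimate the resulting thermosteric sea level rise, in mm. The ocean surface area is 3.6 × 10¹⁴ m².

about 11 mm

Per unit area: Q = 71×10²¹ / (3.6×10¹⁴) ≈ 1.972×10⁸ J/m²
Δh = αQ/(ρcₚ) = 2.2×10⁻⁴ × 1.972×10⁸ / (1023 × 3910) ≈ 0.010846 m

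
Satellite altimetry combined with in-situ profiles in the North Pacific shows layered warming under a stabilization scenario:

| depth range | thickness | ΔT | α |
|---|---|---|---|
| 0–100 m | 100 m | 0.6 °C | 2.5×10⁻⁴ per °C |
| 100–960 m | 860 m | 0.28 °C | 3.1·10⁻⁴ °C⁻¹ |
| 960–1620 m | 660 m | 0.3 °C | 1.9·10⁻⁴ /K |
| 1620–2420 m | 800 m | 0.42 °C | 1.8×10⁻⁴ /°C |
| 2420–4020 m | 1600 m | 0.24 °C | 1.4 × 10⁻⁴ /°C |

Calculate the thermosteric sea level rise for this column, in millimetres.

Layer 1: 2.5×10⁻⁴ × 100 × 0.6 = 0.01500 m
Layer 2: 3.1×10⁻⁴ × 0.28 × 860 = 0.074648 m
0.3 × 1.9×10⁻⁴ × 660 = 0.03762 m
1620–2420 m: 800 × 0.42 × 1.8×10⁻⁴ = 0.06048 m
1600 × 1.4×10⁻⁴ × 0.24 = 0.05376 m
Δh = 0.01500 + 0.074648 + 0.03762 + 0.06048 + 0.05376 = 0.241508 m ≈ 242 mm

Δh ≈ 242 mm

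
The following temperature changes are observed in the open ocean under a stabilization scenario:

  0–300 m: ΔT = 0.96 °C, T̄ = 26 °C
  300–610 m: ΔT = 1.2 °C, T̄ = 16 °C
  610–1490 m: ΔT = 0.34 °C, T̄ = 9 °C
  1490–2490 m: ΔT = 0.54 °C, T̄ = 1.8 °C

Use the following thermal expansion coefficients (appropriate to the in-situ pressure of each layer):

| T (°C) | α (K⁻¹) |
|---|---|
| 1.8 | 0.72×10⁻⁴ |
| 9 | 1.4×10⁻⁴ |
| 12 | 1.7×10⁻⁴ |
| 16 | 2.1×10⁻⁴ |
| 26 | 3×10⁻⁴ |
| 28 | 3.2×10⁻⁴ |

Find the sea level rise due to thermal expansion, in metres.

Layer 1 at 26 °C → α = 3×10⁻⁴ K⁻¹
Layer 2 at 16 °C → α = 2.1×10⁻⁴ K⁻¹
Layer 3 at 9 °C → α = 1.4×10⁻⁴ K⁻¹
Layer 4 at 1.8 °C → α = 0.72×10⁻⁴ K⁻¹
0.96 × 3×10⁻⁴ × 300 = 0.08640 m
Layer 2: 2.1×10⁻⁴ × 310 × 1.2 = 0.07812 m
1.4×10⁻⁴ × 0.34 × 880 = 0.041888 m
1490–2490 m: 1000 × 0.72×10⁻⁴ × 0.54 = 0.03888 m
Δh = 0.08640 + 0.07812 + 0.041888 + 0.03888 = 0.245288 m

0.25 m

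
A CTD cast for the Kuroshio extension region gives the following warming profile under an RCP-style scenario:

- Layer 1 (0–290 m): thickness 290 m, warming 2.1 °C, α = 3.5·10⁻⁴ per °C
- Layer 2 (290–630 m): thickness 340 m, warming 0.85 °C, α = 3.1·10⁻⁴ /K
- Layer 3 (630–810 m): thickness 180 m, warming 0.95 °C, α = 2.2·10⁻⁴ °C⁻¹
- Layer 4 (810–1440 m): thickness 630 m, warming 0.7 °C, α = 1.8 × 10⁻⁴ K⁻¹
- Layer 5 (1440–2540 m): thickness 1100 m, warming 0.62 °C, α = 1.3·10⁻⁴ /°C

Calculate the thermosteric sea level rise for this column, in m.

0–290 m: 290 × 3.5×10⁻⁴ × 2.1 = 0.21315 m
Layer 2: 0.85 × 3.1×10⁻⁴ × 340 = 0.08959 m
630–810 m: 180 × 0.95 × 2.2×10⁻⁴ = 0.03762 m
810–1440 m: 1.8×10⁻⁴ × 0.7 × 630 = 0.07938 m
Layer 5: 1.3×10⁻⁴ × 1100 × 0.62 = 0.08866 m
Δh = 0.21315 + 0.08959 + 0.03762 + 0.07938 + 0.08866 = 0.50840 m

Δh ≈ 0.51 m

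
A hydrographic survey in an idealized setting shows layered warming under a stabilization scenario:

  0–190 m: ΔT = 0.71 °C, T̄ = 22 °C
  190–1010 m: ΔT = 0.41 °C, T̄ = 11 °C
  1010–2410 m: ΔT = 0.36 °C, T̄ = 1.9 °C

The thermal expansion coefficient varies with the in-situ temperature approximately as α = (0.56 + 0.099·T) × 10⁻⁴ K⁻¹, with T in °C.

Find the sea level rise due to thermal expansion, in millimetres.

Layer 1: α = (0.56 + 0.099×22)×10⁻⁴ = 2.738×10⁻⁴ K⁻¹
Layer 2: α = (0.56 + 0.099×11)×10⁻⁴ = 1.649×10⁻⁴ K⁻¹
Layer 3: α = (0.56 + 0.099×1.9)×10⁻⁴ = 0.7481×10⁻⁴ K⁻¹
0–190 m: 0.71 × 190 × 2.738×10⁻⁴ = 0.03693562 m
Layer 2: 820 × 1.649×10⁻⁴ × 0.41 = 0.05543938 m
1010–2410 m: 0.7481×10⁻⁴ × 1400 × 0.36 = 0.03770424 m
Δh = 0.03693562 + 0.05543938 + 0.03770424 = 0.13007924 m ≈ 130 mm

Δh ≈ 130 mm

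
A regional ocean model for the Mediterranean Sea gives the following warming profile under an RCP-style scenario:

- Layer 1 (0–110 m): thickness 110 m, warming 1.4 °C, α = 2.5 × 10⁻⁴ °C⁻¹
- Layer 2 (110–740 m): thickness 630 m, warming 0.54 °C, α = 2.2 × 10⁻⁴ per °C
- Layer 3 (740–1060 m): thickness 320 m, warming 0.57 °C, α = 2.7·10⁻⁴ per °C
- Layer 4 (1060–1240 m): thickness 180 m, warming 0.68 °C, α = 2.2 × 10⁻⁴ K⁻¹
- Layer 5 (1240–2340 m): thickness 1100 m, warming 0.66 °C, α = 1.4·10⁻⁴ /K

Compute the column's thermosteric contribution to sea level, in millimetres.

Δh = 291 mm

1.4 × 110 × 2.5×10⁻⁴ = 0.03850 m
2.2×10⁻⁴ × 0.54 × 630 = 0.074844 m
2.7×10⁻⁴ × 0.57 × 320 = 0.049248 m
180 × 2.2×10⁻⁴ × 0.68 = 0.026928 m
Layer 5: 1.4×10⁻⁴ × 1100 × 0.66 = 0.10164 m
Δh = 0.03850 + 0.074844 + 0.049248 + 0.026928 + 0.10164 = 0.29116 m ≈ 291 mm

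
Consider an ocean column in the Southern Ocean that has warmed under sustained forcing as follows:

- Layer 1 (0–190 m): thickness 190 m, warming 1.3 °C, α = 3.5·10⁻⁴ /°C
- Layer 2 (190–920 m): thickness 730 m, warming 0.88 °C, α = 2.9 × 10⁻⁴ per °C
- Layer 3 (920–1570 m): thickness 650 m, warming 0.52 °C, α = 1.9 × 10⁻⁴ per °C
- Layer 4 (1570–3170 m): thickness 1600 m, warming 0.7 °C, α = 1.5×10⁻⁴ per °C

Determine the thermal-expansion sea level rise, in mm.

0–190 m: 190 × 3.5×10⁻⁴ × 1.3 = 0.08645 m
190–920 m: 730 × 2.9×10⁻⁴ × 0.88 = 0.186296 m
920–1570 m: 650 × 1.9×10⁻⁴ × 0.52 = 0.06422 m
1600 × 0.7 × 1.5×10⁻⁴ = 0.16800 m
Δh = 0.08645 + 0.186296 + 0.06422 + 0.16800 = 0.504966 m

about 505 mm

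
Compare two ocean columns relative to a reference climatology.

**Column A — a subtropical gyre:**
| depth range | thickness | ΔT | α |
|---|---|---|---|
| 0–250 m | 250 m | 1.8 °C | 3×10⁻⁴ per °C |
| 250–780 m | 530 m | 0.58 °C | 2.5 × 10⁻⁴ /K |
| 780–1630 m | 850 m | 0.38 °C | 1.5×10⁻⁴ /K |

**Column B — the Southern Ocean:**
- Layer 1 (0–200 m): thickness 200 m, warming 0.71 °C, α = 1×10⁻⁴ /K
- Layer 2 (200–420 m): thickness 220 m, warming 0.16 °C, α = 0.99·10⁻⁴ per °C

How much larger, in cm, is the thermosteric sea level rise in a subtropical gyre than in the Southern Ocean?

24.3 cm larger

A 0–250 m: 1.8 × 3×10⁻⁴ × 250 = 0.13500 m
A Layer 2: 2.5×10⁻⁴ × 0.58 × 530 = 0.07685 m
A 780–1630 m: 1.5×10⁻⁴ × 0.38 × 850 = 0.04845 m
A total: 0.26030 m
B 1×10⁻⁴ × 0.71 × 200 = 0.01420 m
B 0.99×10⁻⁴ × 220 × 0.16 = 0.0034848 m
B total: 0.0176848 m
Difference: 0.26030 − 0.0176848 = 0.2426152 m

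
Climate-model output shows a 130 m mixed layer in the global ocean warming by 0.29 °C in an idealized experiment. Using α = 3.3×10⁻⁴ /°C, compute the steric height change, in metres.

Δh = αΔT·H = 3.3×10⁻⁴ × 0.29 × 130 = 0.012441 m

about 0.012 m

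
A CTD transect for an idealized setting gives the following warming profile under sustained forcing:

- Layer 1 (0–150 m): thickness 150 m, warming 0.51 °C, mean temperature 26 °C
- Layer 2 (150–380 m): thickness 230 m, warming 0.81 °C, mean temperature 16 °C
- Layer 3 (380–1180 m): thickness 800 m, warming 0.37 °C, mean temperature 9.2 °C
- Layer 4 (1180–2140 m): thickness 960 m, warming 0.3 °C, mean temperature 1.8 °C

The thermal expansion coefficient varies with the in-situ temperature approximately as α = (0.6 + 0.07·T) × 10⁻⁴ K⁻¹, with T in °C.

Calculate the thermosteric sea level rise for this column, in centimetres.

Layer 1: α = (0.6 + 0.07×26)×10⁻⁴ = 2.42×10⁻⁴ K⁻¹
Layer 2: α = (0.6 + 0.07×16)×10⁻⁴ = 1.72×10⁻⁴ K⁻¹
Layer 3: α = (0.6 + 0.07×9.2)×10⁻⁴ = 1.244×10⁻⁴ K⁻¹
Layer 4: α = (0.6 + 0.07×1.8)×10⁻⁴ = 0.726×10⁻⁴ K⁻¹
0–150 m: 2.42×10⁻⁴ × 0.51 × 150 = 0.018513 m
150–380 m: 230 × 0.81 × 1.72×10⁻⁴ = 0.0320436 m
Layer 3: 1.244×10⁻⁴ × 0.37 × 800 = 0.0368224 m
0.3 × 0.726×10⁻⁴ × 960 = 0.0209088 m
Δh = 0.018513 + 0.0320436 + 0.0368224 + 0.0209088 = 0.1082878 m ≈ 11 cm

11 cm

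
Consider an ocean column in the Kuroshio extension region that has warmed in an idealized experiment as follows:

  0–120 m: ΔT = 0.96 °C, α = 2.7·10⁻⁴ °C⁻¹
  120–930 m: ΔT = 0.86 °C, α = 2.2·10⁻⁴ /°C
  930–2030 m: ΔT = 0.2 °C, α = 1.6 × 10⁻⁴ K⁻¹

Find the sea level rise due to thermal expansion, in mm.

0–120 m: 2.7×10⁻⁴ × 120 × 0.96 = 0.031104 m
810 × 0.86 × 2.2×10⁻⁴ = 0.153252 m
1100 × 0.2 × 1.6×10⁻⁴ = 0.03520 m
Δh = 0.031104 + 0.153252 + 0.03520 = 0.219556 m

about 220 mm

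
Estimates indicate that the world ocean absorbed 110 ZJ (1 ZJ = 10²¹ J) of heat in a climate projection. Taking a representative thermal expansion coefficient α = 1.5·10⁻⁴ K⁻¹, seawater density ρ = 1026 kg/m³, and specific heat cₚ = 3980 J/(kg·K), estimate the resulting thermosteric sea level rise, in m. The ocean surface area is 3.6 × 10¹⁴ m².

Per unit area: Q = 110×10²¹ / (3.6×10¹⁴) ≈ 3.056×10⁸ J/m²
Δh = αQ/(ρcₚ) = 1.5×10⁻⁴ × 3.056×10⁸ / (1026 × 3980) ≈ 0.011226 m

Δh ≈ 0.0112 m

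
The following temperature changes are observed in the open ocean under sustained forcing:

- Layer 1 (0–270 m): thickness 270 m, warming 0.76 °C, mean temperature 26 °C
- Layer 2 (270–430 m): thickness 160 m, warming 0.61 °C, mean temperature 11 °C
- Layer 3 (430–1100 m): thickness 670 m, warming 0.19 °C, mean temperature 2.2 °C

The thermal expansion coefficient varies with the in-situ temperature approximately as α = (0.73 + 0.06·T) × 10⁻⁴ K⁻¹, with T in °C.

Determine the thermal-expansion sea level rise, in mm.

about 71.5 mm

Layer 1: α = (0.73 + 0.06×26)×10⁻⁴ = 2.29×10⁻⁴ K⁻¹
Layer 2: α = (0.73 + 0.06×11)×10⁻⁴ = 1.39×10⁻⁴ K⁻¹
Layer 3: α = (0.73 + 0.06×2.2)×10⁻⁴ = 0.862×10⁻⁴ K⁻¹
0.76 × 2.29×10⁻⁴ × 270 = 0.0469908 m
270–430 m: 160 × 1.39×10⁻⁴ × 0.61 = 0.0135664 m
0.862×10⁻⁴ × 670 × 0.19 = 0.01097326 m
Δh = 0.0469908 + 0.0135664 + 0.01097326 = 0.07153046 m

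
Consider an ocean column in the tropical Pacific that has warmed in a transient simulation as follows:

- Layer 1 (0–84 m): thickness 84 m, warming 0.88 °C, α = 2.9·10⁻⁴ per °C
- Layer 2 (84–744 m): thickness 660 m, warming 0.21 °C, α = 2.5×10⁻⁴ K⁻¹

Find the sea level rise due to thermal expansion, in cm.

Layer 1: 0.88 × 84 × 2.9×10⁻⁴ = 0.0214368 m
2.5×10⁻⁴ × 0.21 × 660 = 0.03465 m
Δh = 0.0214368 + 0.03465 = 0.0560868 m

5.61 cm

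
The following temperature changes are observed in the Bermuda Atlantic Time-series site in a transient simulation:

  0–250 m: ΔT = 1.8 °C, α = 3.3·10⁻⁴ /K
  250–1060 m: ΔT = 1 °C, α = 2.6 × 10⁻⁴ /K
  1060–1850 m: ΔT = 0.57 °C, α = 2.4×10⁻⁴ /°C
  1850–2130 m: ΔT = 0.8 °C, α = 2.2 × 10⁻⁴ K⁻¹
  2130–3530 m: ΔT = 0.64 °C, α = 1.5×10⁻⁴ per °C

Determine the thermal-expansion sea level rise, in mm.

Δh = 651 mm

0–250 m: 1.8 × 250 × 3.3×10⁻⁴ = 0.14850 m
810 × 1 × 2.6×10⁻⁴ = 0.21060 m
1060–1850 m: 0.57 × 790 × 2.4×10⁻⁴ = 0.108072 m
1850–2130 m: 0.8 × 280 × 2.2×10⁻⁴ = 0.04928 m
Layer 5: 1.5×10⁻⁴ × 1400 × 0.64 = 0.13440 m
Δh = 0.14850 + 0.21060 + 0.108072 + 0.04928 + 0.13440 = 0.650852 m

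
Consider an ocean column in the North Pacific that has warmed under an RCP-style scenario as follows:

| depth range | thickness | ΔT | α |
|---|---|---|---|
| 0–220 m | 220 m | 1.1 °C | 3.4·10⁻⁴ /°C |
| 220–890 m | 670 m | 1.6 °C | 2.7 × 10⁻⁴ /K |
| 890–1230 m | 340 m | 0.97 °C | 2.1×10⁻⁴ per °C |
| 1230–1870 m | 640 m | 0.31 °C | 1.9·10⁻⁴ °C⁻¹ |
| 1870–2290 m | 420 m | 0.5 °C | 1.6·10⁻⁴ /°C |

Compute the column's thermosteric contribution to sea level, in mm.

1.1 × 220 × 3.4×10⁻⁴ = 0.08228 m
220–890 m: 2.7×10⁻⁴ × 1.6 × 670 = 0.28944 m
890–1230 m: 340 × 0.97 × 2.1×10⁻⁴ = 0.069258 m
Layer 4: 0.31 × 640 × 1.9×10⁻⁴ = 0.037696 m
0.5 × 420 × 1.6×10⁻⁴ = 0.03360 m
Δh = 0.08228 + 0.28944 + 0.069258 + 0.037696 + 0.03360 = 0.512274 m

512 mm of thermosteric rise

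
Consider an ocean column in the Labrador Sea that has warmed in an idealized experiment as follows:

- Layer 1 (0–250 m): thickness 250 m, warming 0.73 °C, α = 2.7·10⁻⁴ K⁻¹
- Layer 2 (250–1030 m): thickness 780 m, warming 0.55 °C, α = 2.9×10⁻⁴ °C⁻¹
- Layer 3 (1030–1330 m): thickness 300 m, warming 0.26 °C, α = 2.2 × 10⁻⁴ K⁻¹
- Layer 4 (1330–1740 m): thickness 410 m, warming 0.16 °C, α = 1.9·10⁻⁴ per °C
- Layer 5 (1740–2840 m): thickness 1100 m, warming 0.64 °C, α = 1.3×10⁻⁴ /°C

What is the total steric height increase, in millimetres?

about 290 mm

Layer 1: 0.73 × 250 × 2.7×10⁻⁴ = 0.049275 m
0.55 × 2.9×10⁻⁴ × 780 = 0.12441 m
2.2×10⁻⁴ × 0.26 × 300 = 0.01716 m
Layer 4: 1.9×10⁻⁴ × 410 × 0.16 = 0.012464 m
1740–2840 m: 1100 × 1.3×10⁻⁴ × 0.64 = 0.09152 m
Δh = 0.049275 + 0.12441 + 0.01716 + 0.012464 + 0.09152 = 0.294829 m ≈ 290 mm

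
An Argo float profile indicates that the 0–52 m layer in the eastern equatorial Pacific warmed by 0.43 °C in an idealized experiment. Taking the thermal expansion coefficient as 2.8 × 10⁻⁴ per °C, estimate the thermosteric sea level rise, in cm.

0.626 cm

Δh = αΔT·H = 2.8×10⁻⁴ × 0.43 × 52 = 0.0062608 m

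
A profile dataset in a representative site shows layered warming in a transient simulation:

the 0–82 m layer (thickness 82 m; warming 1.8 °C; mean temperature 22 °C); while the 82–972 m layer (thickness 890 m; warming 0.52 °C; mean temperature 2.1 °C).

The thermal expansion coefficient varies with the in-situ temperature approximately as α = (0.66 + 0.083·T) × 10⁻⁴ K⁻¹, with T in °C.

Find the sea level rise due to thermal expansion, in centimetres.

Δh ≈ 7.5 cm

Layer 1: α = (0.66 + 0.083×22)×10⁻⁴ = 2.486×10⁻⁴ K⁻¹
Layer 2: α = (0.66 + 0.083×2.1)×10⁻⁴ = 0.8343×10⁻⁴ K⁻¹
2.486×10⁻⁴ × 1.8 × 82 = 0.03669336 m
890 × 0.52 × 0.8343×10⁻⁴ = 0.038611404 m
Δh = 0.03669336 + 0.038611404 = 0.075304764 m ≈ 7.5 cm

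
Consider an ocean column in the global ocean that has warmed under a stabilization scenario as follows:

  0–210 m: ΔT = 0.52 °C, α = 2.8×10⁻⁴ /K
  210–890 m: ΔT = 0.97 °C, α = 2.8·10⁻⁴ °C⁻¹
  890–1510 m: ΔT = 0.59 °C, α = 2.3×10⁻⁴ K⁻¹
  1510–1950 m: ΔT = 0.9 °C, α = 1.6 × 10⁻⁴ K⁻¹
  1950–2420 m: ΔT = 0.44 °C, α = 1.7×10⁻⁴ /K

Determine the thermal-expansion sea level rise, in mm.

0.52 × 210 × 2.8×10⁻⁴ = 0.030576 m
680 × 2.8×10⁻⁴ × 0.97 = 0.184688 m
890–1510 m: 0.59 × 620 × 2.3×10⁻⁴ = 0.084134 m
1510–1950 m: 0.9 × 440 × 1.6×10⁻⁴ = 0.06336 m
1950–2420 m: 1.7×10⁻⁴ × 470 × 0.44 = 0.035156 m
Δh = 0.030576 + 0.184688 + 0.084134 + 0.06336 + 0.035156 = 0.397914 m ≈ 400 mm

about 400 mm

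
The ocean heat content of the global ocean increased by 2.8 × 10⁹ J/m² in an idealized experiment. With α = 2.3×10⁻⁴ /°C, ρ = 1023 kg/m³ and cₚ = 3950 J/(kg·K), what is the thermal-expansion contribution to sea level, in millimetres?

Δh ≈ 159 mm

Δh = αQ/(ρcₚ) = 2.3×10⁻⁴ × 2.8×10⁹ / (1023 × 3950) ≈ 0.15937 m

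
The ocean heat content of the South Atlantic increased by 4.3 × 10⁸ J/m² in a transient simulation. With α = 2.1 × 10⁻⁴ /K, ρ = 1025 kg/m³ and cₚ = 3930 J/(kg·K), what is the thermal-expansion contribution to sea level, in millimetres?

Δh = αQ/(ρcₚ) = 2.1×10⁻⁴ × 4.3×10⁸ / (1025 × 3930) ≈ 0.022417 m

22.4 mm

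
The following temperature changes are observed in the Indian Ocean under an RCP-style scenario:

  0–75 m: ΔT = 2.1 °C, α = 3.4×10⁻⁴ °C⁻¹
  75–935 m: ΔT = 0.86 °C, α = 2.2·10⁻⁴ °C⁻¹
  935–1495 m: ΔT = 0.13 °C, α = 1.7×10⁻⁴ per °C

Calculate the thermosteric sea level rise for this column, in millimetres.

230 mm

75 × 3.4×10⁻⁴ × 2.1 = 0.05355 m
75–935 m: 2.2×10⁻⁴ × 0.86 × 860 = 0.162712 m
935–1495 m: 560 × 0.13 × 1.7×10⁻⁴ = 0.012376 m
Δh = 0.05355 + 0.162712 + 0.012376 = 0.228638 m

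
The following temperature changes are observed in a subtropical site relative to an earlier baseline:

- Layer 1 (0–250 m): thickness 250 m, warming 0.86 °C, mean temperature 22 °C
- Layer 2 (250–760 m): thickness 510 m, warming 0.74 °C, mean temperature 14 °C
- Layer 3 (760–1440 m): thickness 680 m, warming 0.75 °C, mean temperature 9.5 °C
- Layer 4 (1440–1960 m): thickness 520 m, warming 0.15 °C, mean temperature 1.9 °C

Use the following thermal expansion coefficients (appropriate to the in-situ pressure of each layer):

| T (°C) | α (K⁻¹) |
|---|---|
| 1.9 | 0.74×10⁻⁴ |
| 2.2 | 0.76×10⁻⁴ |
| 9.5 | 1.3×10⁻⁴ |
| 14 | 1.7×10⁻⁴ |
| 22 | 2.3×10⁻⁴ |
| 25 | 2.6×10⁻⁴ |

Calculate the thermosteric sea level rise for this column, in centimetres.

Layer 1 at 22 °C → α = 2.3×10⁻⁴ K⁻¹
Layer 2 at 14 °C → α = 1.7×10⁻⁴ K⁻¹
Layer 3 at 9.5 °C → α = 1.3×10⁻⁴ K⁻¹
Layer 4 at 1.9 °C → α = 0.74×10⁻⁴ K⁻¹
Layer 1: 250 × 2.3×10⁻⁴ × 0.86 = 0.04945 m
Layer 2: 1.7×10⁻⁴ × 0.74 × 510 = 0.064158 m
760–1440 m: 680 × 1.3×10⁻⁴ × 0.75 = 0.06630 m
Layer 4: 0.15 × 0.74×10⁻⁴ × 520 = 0.005772 m
Δh = 0.04945 + 0.064158 + 0.06630 + 0.005772 = 0.18568 m

18.6 cm of thermosteric rise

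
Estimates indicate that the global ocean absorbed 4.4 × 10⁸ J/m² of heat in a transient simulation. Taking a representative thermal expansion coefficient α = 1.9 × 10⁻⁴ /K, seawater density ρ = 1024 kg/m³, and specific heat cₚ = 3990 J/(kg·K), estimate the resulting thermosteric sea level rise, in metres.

Δh ≈ 0.0205 m

Δh = αQ/(ρcₚ) = 1.9×10⁻⁴ × 4.4×10⁸ / (1024 × 3990) ≈ 0.020461 m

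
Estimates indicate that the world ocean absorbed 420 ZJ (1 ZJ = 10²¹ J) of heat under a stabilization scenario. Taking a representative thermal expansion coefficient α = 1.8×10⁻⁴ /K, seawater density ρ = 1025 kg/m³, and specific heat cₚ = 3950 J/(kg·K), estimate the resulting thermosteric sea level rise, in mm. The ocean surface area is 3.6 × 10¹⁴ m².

Per unit area: Q = 420×10²¹ / (3.6×10¹⁴) ≈ 1.167×10⁹ J/m²
Δh = αQ/(ρcₚ) = 1.8×10⁻⁴ × 1.167×10⁹ / (1025 × 3950) ≈ 0.051883 m

about 51.9 mm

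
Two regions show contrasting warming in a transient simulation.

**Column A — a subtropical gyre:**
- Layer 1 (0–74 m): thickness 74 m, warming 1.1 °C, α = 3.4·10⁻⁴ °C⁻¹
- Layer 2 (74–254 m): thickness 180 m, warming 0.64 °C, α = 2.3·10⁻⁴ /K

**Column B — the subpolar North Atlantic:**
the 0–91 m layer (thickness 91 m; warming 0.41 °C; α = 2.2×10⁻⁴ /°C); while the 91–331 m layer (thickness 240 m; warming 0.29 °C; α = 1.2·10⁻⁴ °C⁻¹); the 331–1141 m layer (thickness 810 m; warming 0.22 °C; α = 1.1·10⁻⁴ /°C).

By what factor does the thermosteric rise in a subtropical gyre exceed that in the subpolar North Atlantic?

A 1.1 × 3.4×10⁻⁴ × 74 = 0.027676 m
A 2.3×10⁻⁴ × 0.64 × 180 = 0.026496 m
A total: 0.054172 m
B 0.41 × 91 × 2.2×10⁻⁴ = 0.0082082 m
B Layer 2: 1.2×10⁻⁴ × 240 × 0.29 = 0.008352 m
B Layer 3: 1.1×10⁻⁴ × 810 × 0.22 = 0.019602 m
B total: 0.0361622 m
Ratio: 0.054172 / 0.0361622 ≈ 1.498

a factor of 1.5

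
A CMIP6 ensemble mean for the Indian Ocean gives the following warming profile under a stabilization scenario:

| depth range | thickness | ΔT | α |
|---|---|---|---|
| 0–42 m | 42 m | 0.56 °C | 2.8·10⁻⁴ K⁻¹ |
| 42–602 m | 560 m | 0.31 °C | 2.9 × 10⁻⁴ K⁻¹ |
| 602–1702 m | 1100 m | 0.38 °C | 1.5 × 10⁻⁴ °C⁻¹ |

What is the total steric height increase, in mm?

Δh ≈ 120 mm

0–42 m: 0.56 × 2.8×10⁻⁴ × 42 = 0.0065856 m
0.31 × 2.9×10⁻⁴ × 560 = 0.050344 m
Layer 3: 0.38 × 1.5×10⁻⁴ × 1100 = 0.06270 m
Δh = 0.0065856 + 0.050344 + 0.06270 = 0.1196296 m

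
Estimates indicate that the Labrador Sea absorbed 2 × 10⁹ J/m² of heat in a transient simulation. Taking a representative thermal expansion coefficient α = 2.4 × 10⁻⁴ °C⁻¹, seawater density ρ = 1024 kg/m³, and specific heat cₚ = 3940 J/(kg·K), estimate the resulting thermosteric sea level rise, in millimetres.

Δh = αQ/(ρcₚ) = 2.4×10⁻⁴ × 2×10⁹ / (1024 × 3940) ≈ 0.11897 m

120 mm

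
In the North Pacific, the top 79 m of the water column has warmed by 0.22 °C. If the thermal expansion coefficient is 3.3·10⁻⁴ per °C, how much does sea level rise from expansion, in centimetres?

about 0.57 cm

Δh = αΔT·H = 3.3×10⁻⁴ × 0.22 × 79 = 0.0057354 m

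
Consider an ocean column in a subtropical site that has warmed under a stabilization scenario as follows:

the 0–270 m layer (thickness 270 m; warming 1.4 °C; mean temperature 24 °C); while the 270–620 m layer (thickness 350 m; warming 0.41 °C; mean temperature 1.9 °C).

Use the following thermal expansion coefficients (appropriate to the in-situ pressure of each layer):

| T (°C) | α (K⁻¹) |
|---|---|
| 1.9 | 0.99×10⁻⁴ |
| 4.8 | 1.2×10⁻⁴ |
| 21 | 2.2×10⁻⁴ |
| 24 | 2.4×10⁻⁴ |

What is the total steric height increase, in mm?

105 mm of thermosteric rise

Layer 1 at 24 °C → α = 2.4×10⁻⁴ K⁻¹
Layer 2 at 1.9 °C → α = 0.99×10⁻⁴ K⁻¹
0–270 m: 2.4×10⁻⁴ × 1.4 × 270 = 0.09072 m
Layer 2: 350 × 0.41 × 0.99×10⁻⁴ = 0.0142065 m
Δh = 0.09072 + 0.0142065 = 0.1049265 m ≈ 105 mm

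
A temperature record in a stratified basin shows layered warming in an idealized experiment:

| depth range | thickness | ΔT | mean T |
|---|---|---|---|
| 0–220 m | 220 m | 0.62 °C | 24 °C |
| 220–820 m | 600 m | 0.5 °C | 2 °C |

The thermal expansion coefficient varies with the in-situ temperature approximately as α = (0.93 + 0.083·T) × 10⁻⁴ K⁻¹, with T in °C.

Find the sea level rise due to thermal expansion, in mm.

Δh = 72.7 mm

Layer 1: α = (0.93 + 0.083×24)×10⁻⁴ = 2.922×10⁻⁴ K⁻¹
Layer 2: α = (0.93 + 0.083×2)×10⁻⁴ = 1.096×10⁻⁴ K⁻¹
220 × 0.62 × 2.922×10⁻⁴ = 0.03985608 m
220–820 m: 1.096×10⁻⁴ × 0.5 × 600 = 0.03288 m
Δh = 0.03985608 + 0.03288 = 0.07273608 m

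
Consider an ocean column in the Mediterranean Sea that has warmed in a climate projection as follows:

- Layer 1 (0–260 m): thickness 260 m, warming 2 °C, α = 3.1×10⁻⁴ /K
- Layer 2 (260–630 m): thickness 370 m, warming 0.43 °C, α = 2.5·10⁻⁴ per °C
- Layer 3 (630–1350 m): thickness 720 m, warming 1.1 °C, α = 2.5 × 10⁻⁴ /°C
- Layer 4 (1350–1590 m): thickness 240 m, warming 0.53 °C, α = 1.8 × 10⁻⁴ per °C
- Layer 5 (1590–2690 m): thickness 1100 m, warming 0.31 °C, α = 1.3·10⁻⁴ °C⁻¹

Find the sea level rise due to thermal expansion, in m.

0–260 m: 260 × 2 × 3.1×10⁻⁴ = 0.16120 m
260–630 m: 0.43 × 370 × 2.5×10⁻⁴ = 0.039775 m
Layer 3: 1.1 × 2.5×10⁻⁴ × 720 = 0.19800 m
Layer 4: 0.53 × 240 × 1.8×10⁻⁴ = 0.022896 m
1.3×10⁻⁴ × 0.31 × 1100 = 0.04433 m
Δh = 0.16120 + 0.039775 + 0.19800 + 0.022896 + 0.04433 = 0.466201 m ≈ 0.466 m

Δh ≈ 0.466 m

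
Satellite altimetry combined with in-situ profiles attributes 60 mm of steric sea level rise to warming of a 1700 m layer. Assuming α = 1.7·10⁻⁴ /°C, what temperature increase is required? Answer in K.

about 0.208 K

ΔT = Δh/(αH) = 0.06 / (1.7×10⁻⁴ × 1700) ≈ 0.2076 K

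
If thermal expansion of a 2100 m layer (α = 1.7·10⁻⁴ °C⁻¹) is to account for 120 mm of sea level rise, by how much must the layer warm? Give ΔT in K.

ΔT = Δh/(αH) = 0.12 / (1.7×10⁻⁴ × 2100) ≈ 0.3361 K

about 0.336 K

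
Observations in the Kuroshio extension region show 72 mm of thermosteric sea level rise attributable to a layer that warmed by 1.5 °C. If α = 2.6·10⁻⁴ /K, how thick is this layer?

about 185 m

H = Δh/(αΔT) = 0.072 / (2.6×10⁻⁴ × 1.5) ≈ 184.6 m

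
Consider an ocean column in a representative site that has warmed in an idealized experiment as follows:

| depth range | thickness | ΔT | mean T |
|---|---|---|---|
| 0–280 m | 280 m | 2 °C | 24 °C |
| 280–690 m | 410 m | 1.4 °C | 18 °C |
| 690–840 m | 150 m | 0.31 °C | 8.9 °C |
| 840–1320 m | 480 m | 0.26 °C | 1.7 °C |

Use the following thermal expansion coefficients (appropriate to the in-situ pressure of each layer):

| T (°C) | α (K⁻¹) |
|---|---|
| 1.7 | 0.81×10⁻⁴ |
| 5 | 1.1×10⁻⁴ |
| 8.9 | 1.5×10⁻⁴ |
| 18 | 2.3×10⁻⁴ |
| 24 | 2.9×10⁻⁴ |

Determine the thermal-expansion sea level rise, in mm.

Layer 1 at 24 °C → α = 2.9×10⁻⁴ K⁻¹
Layer 2 at 18 °C → α = 2.3×10⁻⁴ K⁻¹
Layer 3 at 8.9 °C → α = 1.5×10⁻⁴ K⁻¹
Layer 4 at 1.7 °C → α = 0.81×10⁻⁴ K⁻¹
2.9×10⁻⁴ × 2 × 280 = 0.16240 m
Layer 2: 2.3×10⁻⁴ × 1.4 × 410 = 0.13202 m
690–840 m: 1.5×10⁻⁴ × 150 × 0.31 = 0.006975 m
840–1320 m: 0.26 × 0.81×10⁻⁴ × 480 = 0.0101088 m
Δh = 0.16240 + 0.13202 + 0.006975 + 0.0101088 = 0.3115038 m

Δh = 310 mm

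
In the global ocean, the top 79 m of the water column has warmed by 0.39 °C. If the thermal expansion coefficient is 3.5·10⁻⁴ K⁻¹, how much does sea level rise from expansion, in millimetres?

Δh = αΔT·H = 3.5×10⁻⁴ × 0.39 × 79 = 0.0107835 m

about 10.8 mm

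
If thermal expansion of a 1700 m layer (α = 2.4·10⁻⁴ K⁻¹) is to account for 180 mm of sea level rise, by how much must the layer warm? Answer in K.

ΔT = Δh/(αH) = 0.18 / (2.4×10⁻⁴ × 1700) ≈ 0.4412 K

about 0.441 K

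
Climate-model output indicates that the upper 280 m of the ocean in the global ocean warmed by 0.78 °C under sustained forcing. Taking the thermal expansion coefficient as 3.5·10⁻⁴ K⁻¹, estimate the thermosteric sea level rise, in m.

0.0764 m

Δh = αΔT·H = 3.5×10⁻⁴ × 0.78 × 280 = 0.07644 m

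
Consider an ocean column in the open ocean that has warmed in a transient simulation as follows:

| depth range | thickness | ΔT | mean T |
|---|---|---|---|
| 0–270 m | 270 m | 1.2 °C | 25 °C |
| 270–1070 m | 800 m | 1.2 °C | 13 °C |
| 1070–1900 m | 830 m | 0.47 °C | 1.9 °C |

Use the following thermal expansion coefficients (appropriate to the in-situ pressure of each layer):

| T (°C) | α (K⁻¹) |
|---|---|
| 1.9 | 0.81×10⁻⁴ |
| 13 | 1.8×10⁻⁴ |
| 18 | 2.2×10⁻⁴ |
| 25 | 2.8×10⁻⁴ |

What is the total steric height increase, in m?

Δh = 0.295 m

Layer 1 at 25 °C → α = 2.8×10⁻⁴ K⁻¹
Layer 2 at 13 °C → α = 1.8×10⁻⁴ K⁻¹
Layer 3 at 1.9 °C → α = 0.81×10⁻⁴ K⁻¹
2.8×10⁻⁴ × 270 × 1.2 = 0.09072 m
Layer 2: 1.8×10⁻⁴ × 1.2 × 800 = 0.17280 m
Layer 3: 830 × 0.81×10⁻⁴ × 0.47 = 0.0315981 m
Δh = 0.09072 + 0.17280 + 0.0315981 = 0.2951181 m ≈ 0.295 m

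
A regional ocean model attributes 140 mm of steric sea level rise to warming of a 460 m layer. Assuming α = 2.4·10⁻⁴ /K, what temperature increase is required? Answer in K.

ΔT = Δh/(αH) = 0.14 / (2.4×10⁻⁴ × 460) ≈ 1.268 K

about 1.3 K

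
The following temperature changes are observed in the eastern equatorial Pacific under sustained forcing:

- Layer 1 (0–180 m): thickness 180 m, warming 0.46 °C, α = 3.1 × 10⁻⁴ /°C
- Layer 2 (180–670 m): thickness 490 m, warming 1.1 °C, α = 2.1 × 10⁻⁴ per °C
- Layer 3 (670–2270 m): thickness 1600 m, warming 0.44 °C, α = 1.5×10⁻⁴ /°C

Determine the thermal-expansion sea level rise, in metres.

Δh ≈ 0.244 m

0–180 m: 3.1×10⁻⁴ × 0.46 × 180 = 0.025668 m
180–670 m: 1.1 × 2.1×10⁻⁴ × 490 = 0.11319 m
Layer 3: 1600 × 1.5×10⁻⁴ × 0.44 = 0.10560 m
Δh = 0.025668 + 0.11319 + 0.10560 = 0.244458 m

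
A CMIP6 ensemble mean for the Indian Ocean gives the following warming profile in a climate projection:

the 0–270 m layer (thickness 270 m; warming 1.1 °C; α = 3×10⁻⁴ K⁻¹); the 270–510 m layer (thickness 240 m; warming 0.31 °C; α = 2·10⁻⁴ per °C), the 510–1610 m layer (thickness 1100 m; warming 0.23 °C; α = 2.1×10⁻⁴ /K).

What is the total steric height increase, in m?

0–270 m: 3×10⁻⁴ × 270 × 1.1 = 0.08910 m
270–510 m: 240 × 0.31 × 2×10⁻⁴ = 0.01488 m
510–1610 m: 0.23 × 1100 × 2.1×10⁻⁴ = 0.05313 m
Δh = 0.08910 + 0.01488 + 0.05313 = 0.15711 m ≈ 0.157 m

0.157 m of thermosteric rise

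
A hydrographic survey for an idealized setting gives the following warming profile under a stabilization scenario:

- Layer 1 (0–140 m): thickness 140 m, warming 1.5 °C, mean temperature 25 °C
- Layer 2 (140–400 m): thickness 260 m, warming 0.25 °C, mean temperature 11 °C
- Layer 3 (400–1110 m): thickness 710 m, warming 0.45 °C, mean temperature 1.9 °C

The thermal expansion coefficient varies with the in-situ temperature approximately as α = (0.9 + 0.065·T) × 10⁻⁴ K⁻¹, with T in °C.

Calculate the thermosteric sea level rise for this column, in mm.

about 96.2 mm

Layer 1: α = (0.9 + 0.065×25)×10⁻⁴ = 2.525×10⁻⁴ K⁻¹
Layer 2: α = (0.9 + 0.065×11)×10⁻⁴ = 1.615×10⁻⁴ K⁻¹
Layer 3: α = (0.9 + 0.065×1.9)×10⁻⁴ = 1.0235×10⁻⁴ K⁻¹
1.5 × 2.525×10⁻⁴ × 140 = 0.053025 m
Layer 2: 1.615×10⁻⁴ × 0.25 × 260 = 0.0104975 m
Layer 3: 0.45 × 1.0235×10⁻⁴ × 710 = 0.032700825 m
Δh = 0.053025 + 0.0104975 + 0.032700825 = 0.096223325 m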